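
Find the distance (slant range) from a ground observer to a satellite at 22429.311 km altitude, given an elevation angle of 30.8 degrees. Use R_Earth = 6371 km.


h = 22429.311 km, el = 30.8 deg
d = -R_E*sin(el) + sqrt((R_E*sin(el))^2 + 2*R_E*h + h^2)
d = -6371.0000*sin(0.5375614) + sqrt((6371.0000*0.5120429)^2 + 2*6371.0000*22429.311 + 22429.311^2)
d = 25013.3896 km

25013.3896 km


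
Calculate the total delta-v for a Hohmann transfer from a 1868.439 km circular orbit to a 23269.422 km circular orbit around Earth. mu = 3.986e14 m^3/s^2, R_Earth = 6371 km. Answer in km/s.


r1 = 8239.4390 km = 8.239439e+06 m
r2 = 29640.4220 km = 2.9640422e+07 m
dv1 = sqrt(mu/r1)*(sqrt(2*r2/(r1+r2)) - 1) = 1745.7099 m/s
dv2 = sqrt(mu/r2)*(1 - sqrt(2*r1/(r1+r2))) = 1248.4085 m/s
total dv = |dv1| + |dv2| = 1745.7099 + 1248.4085 = 2994.1184 m/s = 2.9941 km/s

2.9941 km/s


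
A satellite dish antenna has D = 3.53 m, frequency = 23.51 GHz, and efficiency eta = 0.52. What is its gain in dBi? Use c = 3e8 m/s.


lambda = c/f = 3e8 / 2.351e+10 = 0.01276053 m
G = eta*(pi*D/lambda)^2 = 0.52*(pi*3.53/0.01276053)^2
G = 392749.1453 (linear)
G = 10*log10(392749.1453) = 55.9412 dBi

55.9412 dBi


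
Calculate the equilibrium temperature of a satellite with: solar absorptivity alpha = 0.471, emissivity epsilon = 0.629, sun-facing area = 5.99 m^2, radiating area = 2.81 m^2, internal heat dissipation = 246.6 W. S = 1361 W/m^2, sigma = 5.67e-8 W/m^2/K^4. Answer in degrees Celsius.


Numerator = alpha*S*A_sun + Q_int = 0.471*1361*5.99 + 246.6 = 4086.3757 W
Denominator = eps*sigma*A_rad = 0.629*5.67e-8*2.81 = 1.0021668e-07 W/K^4
T^4 = 4.0775404e+10 K^4
T = 449.3653 K = 176.2153 C

176.2153 degrees Celsius


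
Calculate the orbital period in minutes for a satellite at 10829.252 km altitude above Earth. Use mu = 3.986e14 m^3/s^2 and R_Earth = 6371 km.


r = 17200.2520 km = 1.7200252e+07 m
T = 2*pi*sqrt(r^3/mu) = 2*pi*sqrt(5.0886717e+21 / 3.986e14)
T = 22449.8496 s = 374.1642 min

374.1642 minutes


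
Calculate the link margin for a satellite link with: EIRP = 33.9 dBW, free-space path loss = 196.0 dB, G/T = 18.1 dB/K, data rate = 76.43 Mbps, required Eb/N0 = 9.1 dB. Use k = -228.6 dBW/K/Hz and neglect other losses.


C/N0 = EIRP - FSPL + G/T - k = 33.9 - 196.0 + 18.1 - (-228.6)
C/N0 = 84.6000 dB-Hz
R_b = 76.43 Mbps = 7.643e+07 bps -> 10*log10(R_b) = 78.8326 dB-Hz
Eb/N0 = C/N0 - 10*log10(R_b) = 84.6000 - 78.8326 = 5.7674 dB
Margin = Eb/N0 - Eb/N0_req = 5.7674 - 9.1 = -3.3326 dB (negative margin: link does not close)

-3.3326 dB


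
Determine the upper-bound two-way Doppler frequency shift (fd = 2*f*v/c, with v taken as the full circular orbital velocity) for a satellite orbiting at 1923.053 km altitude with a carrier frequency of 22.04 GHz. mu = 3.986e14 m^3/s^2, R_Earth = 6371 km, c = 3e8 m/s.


r = 8.294053e+06 m
v = sqrt(mu/r) = 6932.4260 m/s (worst-case radial velocity)
f = 22.04 GHz = 2.204e+10 Hz
fd = 2*f*v/c = 2*2.204e+10*6932.4260/3.0e+08
fd = 1.0186045e+06 Hz

1.0186e+06 Hz


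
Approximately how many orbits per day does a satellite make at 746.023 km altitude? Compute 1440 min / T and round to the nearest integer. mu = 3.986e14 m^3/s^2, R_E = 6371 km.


r = 7.117023e+06 m
T = 2*pi*sqrt(r^3/mu) = 5975.2871 s = 99.5881 min
revs/day = 1440 / 99.5881 = 14.4596
Rounded: 14 revolutions per day

14 revolutions per day


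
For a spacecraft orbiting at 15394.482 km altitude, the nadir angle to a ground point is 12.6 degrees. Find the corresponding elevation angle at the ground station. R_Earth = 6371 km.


r = R_E + alt = 21765.4820 km
Law of sines in the satellite / Earth-center / ground-point triangle:
  sin(nadir)/R_E = sin(90 + el)/r  =>  cos(el) = (r/R_E)*sin(nadir)
cos(el) = (21765.4820 / 6371.0000) * sin(12.6 deg) = 0.7452508
el = arccos(0.7452508) = 41.8194 deg
(Earth-central angle = 90 - nadir - el = 35.5806 deg)

41.8194 degrees


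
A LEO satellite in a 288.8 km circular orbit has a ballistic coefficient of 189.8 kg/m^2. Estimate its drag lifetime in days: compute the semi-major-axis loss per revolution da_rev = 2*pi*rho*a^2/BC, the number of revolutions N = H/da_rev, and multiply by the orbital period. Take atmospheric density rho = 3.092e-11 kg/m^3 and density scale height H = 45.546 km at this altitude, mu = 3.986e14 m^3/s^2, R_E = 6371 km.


a = R_E + alt = 6659.8000 km = 6.6598e+06 m
da_rev = 2*pi*rho*a^2/BC = 2*pi*3.092e-11*(6.6598e+06)^2/189.8 = 45.398920 m per revolution
N = H/da_rev = 45546.0000 m / 45.398920 m = 1003.2397 revolutions
P = 2*pi*sqrt(a^3/mu) = 5408.8259 s
lifetime = N*P = 1003.2397 * 5408.8259 = 5.426349e+06 s = 62.8050 days

62.8050 days


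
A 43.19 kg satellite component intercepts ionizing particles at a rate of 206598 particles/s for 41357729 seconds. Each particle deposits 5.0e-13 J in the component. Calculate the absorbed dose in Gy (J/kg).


Total energy deposited = rate * time * E_per
  = 206598 * 41357729 * 5.0e-13 = 4.2722 J
Dose = E_total / mass = 4.2722 / 43.19
Dose = 0.09891669 Gy

0.0989 Gy


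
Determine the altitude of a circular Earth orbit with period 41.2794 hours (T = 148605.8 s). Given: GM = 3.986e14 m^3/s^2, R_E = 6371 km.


T = 148605.8 s
r = (mu*T^2/(4*pi^2))^(1/3) = (3.986e14 * 148605.8^2 / (4*pi^2))^(1/3)
r = 6.0638674e+07 m = 60638.6735 km
alt = r - R_E = 60638.6735 - 6371 = 54267.6735 km

54267.6735 km


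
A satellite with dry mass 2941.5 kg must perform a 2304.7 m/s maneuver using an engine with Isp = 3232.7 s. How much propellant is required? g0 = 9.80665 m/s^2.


ve = Isp * g0 = 3232.7 * 9.80665 = 31701.957455 m/s
mass ratio = exp(dv/ve) = exp(2304.7/31701.957455) = 1.07540677
m_prop = m_dry * (mr - 1) = 2941.5 * (1.07540677 - 1)
m_prop = 221.8090 kg

221.8090 kg


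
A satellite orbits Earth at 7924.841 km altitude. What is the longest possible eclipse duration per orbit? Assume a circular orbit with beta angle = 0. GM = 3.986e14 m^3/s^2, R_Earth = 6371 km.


r = 14295.8410 km
T = 283.5140 min
Eclipse fraction = arcsin(R_E/r)/pi = arcsin(6371.0000/14295.8410)/pi
= arcsin(0.4456541)/pi = 0.1470289
Eclipse duration = 0.1470289 * 283.5140 = 41.6847 min

41.6847 minutes


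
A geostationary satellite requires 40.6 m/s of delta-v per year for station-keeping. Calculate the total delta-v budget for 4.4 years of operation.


dV = rate * years = 40.6 * 4.4
dV = 178.6400 m/s

178.6400 m/s


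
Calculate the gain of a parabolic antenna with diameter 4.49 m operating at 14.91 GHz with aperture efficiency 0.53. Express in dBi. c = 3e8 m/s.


lambda = c/f = 3e8 / 1.491e+10 = 0.02012072 m
G = eta*(pi*D/lambda)^2 = 0.53*(pi*4.49/0.02012072)^2
G = 260484.0133 (linear)
G = 10*log10(260484.0133) = 54.1578 dBi

54.1578 dBi


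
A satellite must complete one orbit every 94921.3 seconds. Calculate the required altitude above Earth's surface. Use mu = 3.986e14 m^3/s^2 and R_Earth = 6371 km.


T = 94921.3 s
r = (mu*T^2/(4*pi^2))^(1/3) = (3.986e14 * 94921.3^2 / (4*pi^2))^(1/3)
r = 4.4974703e+07 m = 44974.7030 km
alt = r - R_E = 44974.7030 - 6371 = 38603.7030 km

38603.7030 km


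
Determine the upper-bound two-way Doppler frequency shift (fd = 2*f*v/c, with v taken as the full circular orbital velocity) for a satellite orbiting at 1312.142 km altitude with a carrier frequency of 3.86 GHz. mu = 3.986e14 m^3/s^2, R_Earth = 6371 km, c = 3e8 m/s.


r = 7.683142e+06 m
v = sqrt(mu/r) = 7202.7645 m/s (worst-case radial velocity)
f = 3.86 GHz = 3.86e+09 Hz
fd = 2*f*v/c = 2*3.86e+09*7202.7645/3.0e+08
fd = 185351.1406 Hz

185351.1406 Hz


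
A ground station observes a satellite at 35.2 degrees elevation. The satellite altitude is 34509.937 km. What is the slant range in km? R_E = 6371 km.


h = 34509.937 km, el = 35.2 deg
d = -R_E*sin(el) + sqrt((R_E*sin(el))^2 + 2*R_E*h + h^2)
d = -6371.0000*sin(0.6143559) + sqrt((6371.0000*0.5764323)^2 + 2*6371.0000*34509.937 + 34509.937^2)
d = 36875.6478 km

36875.6478 km


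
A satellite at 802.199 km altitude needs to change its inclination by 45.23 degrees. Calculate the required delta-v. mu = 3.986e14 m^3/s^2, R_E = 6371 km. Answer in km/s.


r = 7173.1990 km = 7.173199e+06 m
V = sqrt(mu/r) = 7454.3917 m/s
di = 45.23 deg = 0.7894124 rad
dV = 2*V*sin(di/2) = 2*7454.3917*sin(0.3947062)
dV = 5732.9789 m/s = 5.7330 km/s

5.7330 km/s


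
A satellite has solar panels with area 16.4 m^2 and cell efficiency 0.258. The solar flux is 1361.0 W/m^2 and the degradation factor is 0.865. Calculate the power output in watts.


P = area * eta * S * degradation
P = 16.4 * 0.258 * 1361.0 * 0.865
P = 4981.2437 W

4981.2437 W


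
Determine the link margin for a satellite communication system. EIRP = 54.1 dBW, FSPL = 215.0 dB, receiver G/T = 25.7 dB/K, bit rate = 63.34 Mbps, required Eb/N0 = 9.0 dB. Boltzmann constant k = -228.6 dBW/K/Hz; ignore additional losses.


C/N0 = EIRP - FSPL + G/T - k = 54.1 - 215.0 + 25.7 - (-228.6)
C/N0 = 93.4000 dB-Hz
R_b = 63.34 Mbps = 6.334e+07 bps -> 10*log10(R_b) = 78.0168 dB-Hz
Eb/N0 = C/N0 - 10*log10(R_b) = 93.4000 - 78.0168 = 15.3832 dB
Margin = Eb/N0 - Eb/N0_req = 15.3832 - 9.0 = 6.3832 dB (link closes)

6.3832 dB


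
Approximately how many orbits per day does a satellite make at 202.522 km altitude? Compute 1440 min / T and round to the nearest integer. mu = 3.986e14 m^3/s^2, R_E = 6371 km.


r = 6.573522e+06 m
T = 2*pi*sqrt(r^3/mu) = 5304.0597 s = 88.4010 min
revs/day = 1440 / 88.4010 = 16.2894
Rounded: 16 revolutions per day

16 revolutions per day


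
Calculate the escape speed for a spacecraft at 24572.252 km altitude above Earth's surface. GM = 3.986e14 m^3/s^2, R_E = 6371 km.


r = 6371.0 + 24572.252 = 30943.2520 km = 3.0943252e+07 m
v_esc = sqrt(2*mu/r) = sqrt(2*3.986e14 / 3.0943252e+07)
v_esc = 5075.7552 m/s = 5.0758 km/s

5.0758 km/s


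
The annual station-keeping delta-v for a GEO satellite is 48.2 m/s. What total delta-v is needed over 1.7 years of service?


dV = rate * years = 48.2 * 1.7
dV = 81.9400 m/s

81.9400 m/s


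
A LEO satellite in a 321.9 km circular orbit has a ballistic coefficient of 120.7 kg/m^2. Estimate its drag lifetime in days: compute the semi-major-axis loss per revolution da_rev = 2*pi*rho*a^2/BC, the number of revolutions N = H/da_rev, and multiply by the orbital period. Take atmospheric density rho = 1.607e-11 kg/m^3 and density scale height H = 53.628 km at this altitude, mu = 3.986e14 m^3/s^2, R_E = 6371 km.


a = R_E + alt = 6692.9000 km = 6.6929e+06 m
da_rev = 2*pi*rho*a^2/BC = 2*pi*1.607e-11*(6.6929e+06)^2/120.7 = 37.472886 m per revolution
N = H/da_rev = 53628.0000 m / 37.472886 m = 1431.1147 revolutions
P = 2*pi*sqrt(a^3/mu) = 5449.1997 s
lifetime = N*P = 1431.1147 * 5449.1997 = 7.79843e+06 s = 90.2596 days

90.2596 days


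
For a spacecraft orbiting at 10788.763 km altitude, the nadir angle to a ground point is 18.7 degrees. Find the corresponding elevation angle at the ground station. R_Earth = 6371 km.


r = R_E + alt = 17159.7630 km
Law of sines in the satellite / Earth-center / ground-point triangle:
  sin(nadir)/R_E = sin(90 + el)/r  =>  cos(el) = (r/R_E)*sin(nadir)
cos(el) = (17159.7630 / 6371.0000) * sin(18.7 deg) = 0.8635446
el = arccos(0.8635446) = 30.2831 deg
(Earth-central angle = 90 - nadir - el = 41.0169 deg)

30.2831 degrees


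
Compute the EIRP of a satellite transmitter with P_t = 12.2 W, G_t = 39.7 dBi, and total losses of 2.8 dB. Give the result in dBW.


Pt = 12.2 W = 10.8636 dBW
EIRP = Pt_dBW + Gt - losses = 10.8636 + 39.7 - 2.8 = 47.7636 dBW

47.7636 dBW


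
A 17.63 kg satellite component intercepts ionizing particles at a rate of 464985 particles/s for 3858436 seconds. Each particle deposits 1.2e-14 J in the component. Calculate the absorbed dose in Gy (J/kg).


Total energy deposited = rate * time * E_per
  = 464985 * 3858436 * 1.2e-14 = 0.02152938 J
Dose = E_total / mass = 0.02152938 / 17.63
Dose = 0.001221179 Gy

0.0012 Gy


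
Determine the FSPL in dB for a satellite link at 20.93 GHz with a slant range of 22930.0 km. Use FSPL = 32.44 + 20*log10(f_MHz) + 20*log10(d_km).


f = 20.93 GHz = 20930.0000 MHz
d = 22930.0 km
FSPL = 32.44 + 20*log10(20930.0000) + 20*log10(22930.0)
FSPL = 32.44 + 86.4154 + 87.2081
FSPL = 206.0635 dB

206.0635 dB


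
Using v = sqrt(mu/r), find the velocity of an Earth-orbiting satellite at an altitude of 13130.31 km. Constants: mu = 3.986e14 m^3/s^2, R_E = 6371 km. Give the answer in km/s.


r = R_E + alt = 6371.0 + 13130.31 = 19501.3100 km = 1.950131e+07 m
v = sqrt(mu/r) = sqrt(3.986e14 / 1.950131e+07) = 4521.0234 m/s = 4.5210 km/s

4.5210 km/s


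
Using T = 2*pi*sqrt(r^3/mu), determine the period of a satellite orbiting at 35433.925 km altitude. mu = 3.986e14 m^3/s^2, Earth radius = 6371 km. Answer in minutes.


r = 41804.9250 km = 4.1804925e+07 m
T = 2*pi*sqrt(r^3/mu) = 2*pi*sqrt(7.3060451e+22 / 3.986e14)
T = 85065.2914 s = 1417.7549 min

1417.7549 minutes


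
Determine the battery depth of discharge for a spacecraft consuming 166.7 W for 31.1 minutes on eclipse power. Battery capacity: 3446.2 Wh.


E_used = P * t / 60 = 166.7 * 31.1 / 60 = 86.4062 Wh
DOD = E_used / E_total * 100 = 86.4062 / 3446.2 * 100
DOD = 2.5073 %

2.5073 %


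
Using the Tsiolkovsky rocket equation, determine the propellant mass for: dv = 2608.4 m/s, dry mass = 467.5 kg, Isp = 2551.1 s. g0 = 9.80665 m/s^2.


ve = Isp * g0 = 2551.1 * 9.80665 = 25017.744815 m/s
mass ratio = exp(dv/ve) = exp(2608.4/25017.744815) = 1.10989120
m_prop = m_dry * (mr - 1) = 467.5 * (1.10989120 - 1)
m_prop = 51.3741 kg

51.3741 kg


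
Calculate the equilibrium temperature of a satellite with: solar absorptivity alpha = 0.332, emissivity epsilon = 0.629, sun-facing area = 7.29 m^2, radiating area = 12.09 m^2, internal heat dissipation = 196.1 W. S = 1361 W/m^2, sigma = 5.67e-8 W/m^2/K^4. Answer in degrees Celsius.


Numerator = alpha*S*A_sun + Q_int = 0.332*1361*7.29 + 196.1 = 3490.1011 W
Denominator = eps*sigma*A_rad = 0.629*5.67e-8*12.09 = 4.3118139e-07 W/K^4
T^4 = 8.0942758e+09 K^4
T = 299.9470 K = 26.7970 C

26.7970 degrees Celsius


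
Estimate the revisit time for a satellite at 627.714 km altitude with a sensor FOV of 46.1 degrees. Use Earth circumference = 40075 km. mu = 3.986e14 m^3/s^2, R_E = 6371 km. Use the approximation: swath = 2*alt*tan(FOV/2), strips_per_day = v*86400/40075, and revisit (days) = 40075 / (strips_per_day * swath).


swath = 2*627.714*tan(0.4022984) = 534.1910 km
v = sqrt(mu/r) = 7546.7424 m/s = 7.5467 km/s
strips/day = v*86400/40075 = 7.5467*86400/40075 = 16.2705
coverage/day = strips * swath = 16.2705 * 534.1910 = 8691.5316 km
revisit = 40075 / 8691.5316 = 4.6108 days

4.6108 days


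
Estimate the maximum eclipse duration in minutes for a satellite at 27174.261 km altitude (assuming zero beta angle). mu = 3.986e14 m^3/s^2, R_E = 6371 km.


r = 33545.2610 km
T = 1019.0764 min
Eclipse fraction = arcsin(R_E/r)/pi = arcsin(6371.0000/33545.2610)/pi
= arcsin(0.1899225)/pi = 0.06082368
Eclipse duration = 0.06082368 * 1019.0764 = 61.9840 min

61.9840 minutes


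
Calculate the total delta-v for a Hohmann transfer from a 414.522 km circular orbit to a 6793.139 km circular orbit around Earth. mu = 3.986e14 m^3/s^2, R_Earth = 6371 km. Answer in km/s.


r1 = 6785.5220 km = 6.785522e+06 m
r2 = 13164.1390 km = 1.3164139e+07 m
dv1 = sqrt(mu/r1)*(sqrt(2*r2/(r1+r2)) - 1) = 1140.4403 m/s
dv2 = sqrt(mu/r2)*(1 - sqrt(2*r1/(r1+r2))) = 964.1677 m/s
total dv = |dv1| + |dv2| = 1140.4403 + 964.1677 = 2104.6079 m/s = 2.1046 km/s

2.1046 km/s


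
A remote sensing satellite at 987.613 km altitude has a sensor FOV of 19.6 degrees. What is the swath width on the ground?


FOV = 19.6 deg = 0.3420845 rad
swath = 2 * alt * tan(FOV/2) = 2 * 987.613 * tan(0.1710423)
swath = 2 * 987.613 * 0.17273
swath = 341.1808 km

341.1808 km


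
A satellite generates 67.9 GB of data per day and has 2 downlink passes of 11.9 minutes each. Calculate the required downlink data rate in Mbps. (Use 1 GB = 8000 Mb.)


total contact time = 2 * 11.9 * 60 = 1428.0000 s
data = 67.9 GB = 543200.0000 Mb
rate = 543200.0000 / 1428.0000 = 380.3922 Mbps

380.3922 Mbps


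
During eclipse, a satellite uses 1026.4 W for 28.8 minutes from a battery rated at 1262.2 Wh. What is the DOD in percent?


E_used = P * t / 60 = 1026.4 * 28.8 / 60 = 492.6720 Wh
DOD = E_used / E_total * 100 = 492.6720 / 1262.2 * 100
DOD = 39.0328 %

39.0328 %


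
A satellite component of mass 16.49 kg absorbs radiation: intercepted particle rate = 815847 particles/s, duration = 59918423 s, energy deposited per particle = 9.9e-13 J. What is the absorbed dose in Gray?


Total energy deposited = rate * time * E_per
  = 815847 * 59918423 * 9.9e-13 = 48.3954 J
Dose = E_total / mass = 48.3954 / 16.49
Dose = 2.9348 Gy

2.9348 Gy


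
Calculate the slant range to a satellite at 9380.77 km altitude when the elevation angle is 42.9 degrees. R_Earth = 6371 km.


h = 9380.77 km, el = 42.9 deg
d = -R_E*sin(el) + sqrt((R_E*sin(el))^2 + 2*R_E*h + h^2)
d = -6371.0000*sin(0.7487462) + sqrt((6371.0000*0.6807209)^2 + 2*6371.0000*9380.77 + 9380.77^2)
d = 10707.6307 km

10707.6307 km


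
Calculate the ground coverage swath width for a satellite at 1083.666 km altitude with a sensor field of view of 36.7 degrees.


FOV = 36.7 deg = 0.6405358 rad
swath = 2 * alt * tan(FOV/2) = 2 * 1083.666 * tan(0.3202679)
swath = 2 * 1083.666 * 0.3316868
swath = 718.8754 km

718.8754 km


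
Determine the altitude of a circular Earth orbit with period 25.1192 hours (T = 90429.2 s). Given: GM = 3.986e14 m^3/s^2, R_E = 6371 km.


T = 90429.2 s
r = (mu*T^2/(4*pi^2))^(1/3) = (3.986e14 * 90429.2^2 / (4*pi^2))^(1/3)
r = 4.3544333e+07 m = 43544.3333 km
alt = r - R_E = 43544.3333 - 6371 = 37173.3333 km

37173.3333 km


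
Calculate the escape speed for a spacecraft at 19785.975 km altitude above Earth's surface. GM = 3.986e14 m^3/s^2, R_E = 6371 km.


r = 6371.0 + 19785.975 = 26156.9750 km = 2.6156975e+07 m
v_esc = sqrt(2*mu/r) = sqrt(2*3.986e14 / 2.6156975e+07)
v_esc = 5520.6458 m/s = 5.5206 km/s

5.5206 km/s


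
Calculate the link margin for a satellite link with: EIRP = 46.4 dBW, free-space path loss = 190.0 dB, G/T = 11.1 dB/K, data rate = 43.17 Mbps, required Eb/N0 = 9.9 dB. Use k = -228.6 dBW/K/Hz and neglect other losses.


C/N0 = EIRP - FSPL + G/T - k = 46.4 - 190.0 + 11.1 - (-228.6)
C/N0 = 96.1000 dB-Hz
R_b = 43.17 Mbps = 4.317e+07 bps -> 10*log10(R_b) = 76.3518 dB-Hz
Eb/N0 = C/N0 - 10*log10(R_b) = 96.1000 - 76.3518 = 19.7482 dB
Margin = Eb/N0 - Eb/N0_req = 19.7482 - 9.9 = 9.8482 dB (link closes)

9.8482 dB


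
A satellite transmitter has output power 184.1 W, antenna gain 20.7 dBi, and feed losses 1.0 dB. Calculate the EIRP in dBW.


Pt = 184.1 W = 22.6505 dBW
EIRP = Pt_dBW + Gt - losses = 22.6505 + 20.7 - 1.0 = 42.3505 dBW

42.3505 dBW


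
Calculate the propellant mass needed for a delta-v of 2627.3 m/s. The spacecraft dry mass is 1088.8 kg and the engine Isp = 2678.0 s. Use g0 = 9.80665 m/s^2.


ve = Isp * g0 = 2678.0 * 9.80665 = 26262.208700 m/s
mass ratio = exp(dv/ve) = exp(2627.3/26262.208700) = 1.10521633
m_prop = m_dry * (mr - 1) = 1088.8 * (1.10521633 - 1)
m_prop = 114.5595 kg

114.5595 kg


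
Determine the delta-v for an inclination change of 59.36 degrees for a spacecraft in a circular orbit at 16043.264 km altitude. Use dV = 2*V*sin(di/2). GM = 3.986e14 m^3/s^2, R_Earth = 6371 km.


r = 22414.2640 km = 2.2414264e+07 m
V = sqrt(mu/r) = 4217.0272 m/s
di = 59.36 deg = 1.0360 rad
dV = 2*V*sin(di/2) = 2*4217.0272*sin(0.5180137)
dV = 4176.1679 m/s = 4.1762 km/s

4.1762 km/s


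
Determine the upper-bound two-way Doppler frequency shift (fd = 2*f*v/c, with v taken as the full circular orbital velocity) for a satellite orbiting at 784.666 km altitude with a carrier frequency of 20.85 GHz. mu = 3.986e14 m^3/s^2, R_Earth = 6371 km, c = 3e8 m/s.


r = 7.155666e+06 m
v = sqrt(mu/r) = 7463.5186 m/s (worst-case radial velocity)
f = 20.85 GHz = 2.085e+10 Hz
fd = 2*f*v/c = 2*2.085e+10*7463.5186/3.0e+08
fd = 1.0374291e+06 Hz

1.0374e+06 Hz


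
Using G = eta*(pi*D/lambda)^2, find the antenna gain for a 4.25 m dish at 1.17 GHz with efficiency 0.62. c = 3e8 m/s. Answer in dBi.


lambda = c/f = 3e8 / 1.17e+09 = 0.2564103 m
G = eta*(pi*D/lambda)^2 = 0.62*(pi*4.25/0.2564103)^2
G = 1681.1192 (linear)
G = 10*log10(1681.1192) = 32.2560 dBi

32.2560 dBi


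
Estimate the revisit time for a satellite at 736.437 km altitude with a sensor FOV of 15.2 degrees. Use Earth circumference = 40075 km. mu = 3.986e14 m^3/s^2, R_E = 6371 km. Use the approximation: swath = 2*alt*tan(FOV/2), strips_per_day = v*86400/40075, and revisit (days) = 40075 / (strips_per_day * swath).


swath = 2*736.437*tan(0.132645) = 196.5234 km
v = sqrt(mu/r) = 7488.7984 m/s = 7.4888 km/s
strips/day = v*86400/40075 = 7.4888*86400/40075 = 16.1455
coverage/day = strips * swath = 16.1455 * 196.5234 = 3172.9740 km
revisit = 40075 / 3172.9740 = 12.6301 days

12.6301 days


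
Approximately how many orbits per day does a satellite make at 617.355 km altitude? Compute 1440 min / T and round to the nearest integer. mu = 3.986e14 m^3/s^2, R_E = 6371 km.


r = 6.988355e+06 m
T = 2*pi*sqrt(r^3/mu) = 5813.9817 s = 96.8997 min
revs/day = 1440 / 96.8997 = 14.8607
Rounded: 15 revolutions per day

15 revolutions per day


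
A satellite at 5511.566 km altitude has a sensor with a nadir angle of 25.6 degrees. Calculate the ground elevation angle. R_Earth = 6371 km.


r = R_E + alt = 11882.5660 km
Law of sines in the satellite / Earth-center / ground-point triangle:
  sin(nadir)/R_E = sin(90 + el)/r  =>  cos(el) = (r/R_E)*sin(nadir)
cos(el) = (11882.5660 / 6371.0000) * sin(25.6 deg) = 0.8058841
el = arccos(0.8058841) = 36.3043 deg
(Earth-central angle = 90 - nadir - el = 28.0957 deg)

36.3043 degrees


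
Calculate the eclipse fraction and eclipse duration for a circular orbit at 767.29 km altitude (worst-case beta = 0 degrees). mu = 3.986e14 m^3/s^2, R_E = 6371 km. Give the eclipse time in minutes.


r = 7138.2900 km
T = 100.0348 min
Eclipse fraction = arcsin(R_E/r)/pi = arcsin(6371.0000/7138.2900)/pi
= arcsin(0.8925107)/pi = 0.3510581
Eclipse duration = 0.3510581 * 100.0348 = 35.1180 min

35.1180 minutes


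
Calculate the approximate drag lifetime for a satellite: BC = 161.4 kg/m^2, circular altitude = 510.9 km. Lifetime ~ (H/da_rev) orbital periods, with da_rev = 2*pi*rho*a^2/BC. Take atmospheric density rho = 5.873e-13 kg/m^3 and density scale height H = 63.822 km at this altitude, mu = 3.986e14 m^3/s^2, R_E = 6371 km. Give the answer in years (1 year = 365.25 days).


a = R_E + alt = 6881.9000 km = 6.8819e+06 m
da_rev = 2*pi*rho*a^2/BC = 2*pi*5.873e-13*(6.8819e+06)^2/161.4 = 1.082812 m per revolution
N = H/da_rev = 63822.0000 m / 1.082812 m = 58940.9804 revolutions
P = 2*pi*sqrt(a^3/mu) = 5681.6406 s
lifetime = N*P = 58940.9804 * 5681.6406 = 3.3488147e+08 s = 3875.9429 days
years = 3875.9429 / 365.25 = 10.6118 years

10.6118 years


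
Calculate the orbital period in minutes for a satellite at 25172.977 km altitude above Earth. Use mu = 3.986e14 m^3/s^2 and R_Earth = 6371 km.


r = 31543.9770 km = 3.1543977e+07 m
T = 2*pi*sqrt(r^3/mu) = 2*pi*sqrt(3.1386966e+22 / 3.986e14)
T = 55755.2660 s = 929.2544 min

929.2544 minutes


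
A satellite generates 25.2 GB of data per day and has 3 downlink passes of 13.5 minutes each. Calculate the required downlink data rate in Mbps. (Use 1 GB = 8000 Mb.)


total contact time = 3 * 13.5 * 60 = 2430.0000 s
data = 25.2 GB = 201600.0000 Mb
rate = 201600.0000 / 2430.0000 = 82.9630 Mbps

82.9630 Mbps


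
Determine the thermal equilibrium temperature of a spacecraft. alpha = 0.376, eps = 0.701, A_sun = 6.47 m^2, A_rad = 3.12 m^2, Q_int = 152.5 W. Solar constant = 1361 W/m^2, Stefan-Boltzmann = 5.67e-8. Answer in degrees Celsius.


Numerator = alpha*S*A_sun + Q_int = 0.376*1361*6.47 + 152.5 = 3463.4319 W
Denominator = eps*sigma*A_rad = 0.701*5.67e-8*3.12 = 1.240097e-07 W/K^4
T^4 = 2.7928717e+10 K^4
T = 408.8017 K = 135.6517 C

135.6517 degrees Celsius


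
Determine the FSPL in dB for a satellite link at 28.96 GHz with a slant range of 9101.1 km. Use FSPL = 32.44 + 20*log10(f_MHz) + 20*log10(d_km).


f = 28.96 GHz = 28960.0000 MHz
d = 9101.1 km
FSPL = 32.44 + 20*log10(28960.0000) + 20*log10(9101.1)
FSPL = 32.44 + 89.2360 + 79.1819
FSPL = 200.8578 dB

200.8578 dB


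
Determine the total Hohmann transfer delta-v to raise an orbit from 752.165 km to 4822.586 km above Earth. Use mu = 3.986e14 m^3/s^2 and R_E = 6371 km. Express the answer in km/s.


r1 = 7123.1650 km = 7.123165e+06 m
r2 = 11193.5860 km = 1.1193586e+07 m
dv1 = sqrt(mu/r1)*(sqrt(2*r2/(r1+r2)) - 1) = 789.5126 m/s
dv2 = sqrt(mu/r2)*(1 - sqrt(2*r1/(r1+r2))) = 704.6519 m/s
total dv = |dv1| + |dv2| = 789.5126 + 704.6519 = 1494.1645 m/s = 1.4942 km/s

1.4942 km/s


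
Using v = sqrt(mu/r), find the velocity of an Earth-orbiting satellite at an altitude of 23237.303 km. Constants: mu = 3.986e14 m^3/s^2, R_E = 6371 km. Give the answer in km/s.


r = R_E + alt = 6371.0 + 23237.303 = 29608.3030 km = 2.9608303e+07 m
v = sqrt(mu/r) = sqrt(3.986e14 / 2.9608303e+07) = 3669.1198 m/s = 3.6691 km/s

3.6691 km/s


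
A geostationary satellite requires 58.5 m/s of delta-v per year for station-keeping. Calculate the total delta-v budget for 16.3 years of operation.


dV = rate * years = 58.5 * 16.3
dV = 953.5500 m/s

953.5500 m/s


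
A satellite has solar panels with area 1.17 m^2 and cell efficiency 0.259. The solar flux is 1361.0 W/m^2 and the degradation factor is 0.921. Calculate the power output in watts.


P = area * eta * S * degradation
P = 1.17 * 0.259 * 1361.0 * 0.921
P = 379.8423 W

379.8423 W


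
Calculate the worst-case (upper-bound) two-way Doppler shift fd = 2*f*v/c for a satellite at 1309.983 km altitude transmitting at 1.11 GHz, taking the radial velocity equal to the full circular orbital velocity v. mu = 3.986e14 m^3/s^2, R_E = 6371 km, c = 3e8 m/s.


r = 7.680983e+06 m
v = sqrt(mu/r) = 7203.7767 m/s (worst-case radial velocity)
f = 1.11 GHz = 1.11e+09 Hz
fd = 2*f*v/c = 2*1.11e+09*7203.7767/3.0e+08
fd = 53307.9479 Hz

53307.9479 Hz


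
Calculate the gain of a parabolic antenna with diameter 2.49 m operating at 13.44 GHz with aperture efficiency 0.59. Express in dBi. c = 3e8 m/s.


lambda = c/f = 3e8 / 1.344e+10 = 0.02232143 m
G = eta*(pi*D/lambda)^2 = 0.59*(pi*2.49/0.02232143)^2
G = 72461.3597 (linear)
G = 10*log10(72461.3597) = 48.6011 dBi

48.6011 dBi


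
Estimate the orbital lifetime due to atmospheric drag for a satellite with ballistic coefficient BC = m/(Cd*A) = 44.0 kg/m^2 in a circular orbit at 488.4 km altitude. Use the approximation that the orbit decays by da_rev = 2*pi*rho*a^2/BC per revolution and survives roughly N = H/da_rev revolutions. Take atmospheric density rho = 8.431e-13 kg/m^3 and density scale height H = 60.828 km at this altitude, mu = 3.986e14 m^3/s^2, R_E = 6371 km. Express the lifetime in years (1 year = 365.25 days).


a = R_E + alt = 6859.4000 km = 6.8594e+06 m
da_rev = 2*pi*rho*a^2/BC = 2*pi*8.431e-13*(6.8594e+06)^2/44.0 = 5.664721 m per revolution
N = H/da_rev = 60828.0000 m / 5.664721 m = 10738.0395 revolutions
P = 2*pi*sqrt(a^3/mu) = 5653.7997 s
lifetime = N*P = 10738.0395 * 5653.7997 = 6.0710724e+07 s = 702.6704 days
years = 702.6704 / 365.25 = 1.9238 years

1.9238 years


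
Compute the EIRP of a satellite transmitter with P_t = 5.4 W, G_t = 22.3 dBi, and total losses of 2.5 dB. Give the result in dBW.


Pt = 5.4 W = 7.3239 dBW
EIRP = Pt_dBW + Gt - losses = 7.3239 + 22.3 - 2.5 = 27.1239 dBW

27.1239 dBW


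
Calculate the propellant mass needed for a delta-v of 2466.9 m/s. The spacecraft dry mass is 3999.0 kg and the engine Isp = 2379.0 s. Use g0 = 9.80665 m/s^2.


ve = Isp * g0 = 2379.0 * 9.80665 = 23330.020350 m/s
mass ratio = exp(dv/ve) = exp(2466.9/23330.020350) = 1.11153206
m_prop = m_dry * (mr - 1) = 3999.0 * (1.11153206 - 1)
m_prop = 446.0167 kg

446.0167 kg


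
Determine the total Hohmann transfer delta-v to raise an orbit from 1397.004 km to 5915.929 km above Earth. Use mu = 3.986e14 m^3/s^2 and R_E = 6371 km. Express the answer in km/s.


r1 = 7768.0040 km = 7.768004e+06 m
r2 = 12286.9290 km = 1.2286929e+07 m
dv1 = sqrt(mu/r1)*(sqrt(2*r2/(r1+r2)) - 1) = 766.0809 m/s
dv2 = sqrt(mu/r2)*(1 - sqrt(2*r1/(r1+r2))) = 682.6015 m/s
total dv = |dv1| + |dv2| = 766.0809 + 682.6015 = 1448.6824 m/s = 1.4487 km/s

1.4487 km/s


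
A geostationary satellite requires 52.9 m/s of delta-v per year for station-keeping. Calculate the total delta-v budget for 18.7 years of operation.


dV = rate * years = 52.9 * 18.7
dV = 989.2300 m/s

989.2300 m/s


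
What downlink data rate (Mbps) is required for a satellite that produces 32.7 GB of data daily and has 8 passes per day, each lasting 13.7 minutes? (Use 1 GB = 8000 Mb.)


total contact time = 8 * 13.7 * 60 = 6576.0000 s
data = 32.7 GB = 261600.0000 Mb
rate = 261600.0000 / 6576.0000 = 39.7810 Mbps

39.7810 Mbps


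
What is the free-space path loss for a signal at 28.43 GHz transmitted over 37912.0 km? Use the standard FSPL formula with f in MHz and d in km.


f = 28.43 GHz = 28430.0000 MHz
d = 37912.0 km
FSPL = 32.44 + 20*log10(28430.0000) + 20*log10(37912.0)
FSPL = 32.44 + 89.0755 + 91.5755
FSPL = 213.0911 dB

213.0911 dB


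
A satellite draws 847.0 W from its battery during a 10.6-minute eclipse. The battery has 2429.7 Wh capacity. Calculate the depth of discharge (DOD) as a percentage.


E_used = P * t / 60 = 847.0 * 10.6 / 60 = 149.6367 Wh
DOD = E_used / E_total * 100 = 149.6367 / 2429.7 * 100
DOD = 6.1586 %

6.1586 %


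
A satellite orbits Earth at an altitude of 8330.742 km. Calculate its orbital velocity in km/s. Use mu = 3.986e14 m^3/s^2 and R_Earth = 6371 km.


r = R_E + alt = 6371.0 + 8330.742 = 14701.7420 km = 1.4701742e+07 m
v = sqrt(mu/r) = sqrt(3.986e14 / 1.4701742e+07) = 5206.9601 m/s = 5.2070 km/s

5.2070 km/s


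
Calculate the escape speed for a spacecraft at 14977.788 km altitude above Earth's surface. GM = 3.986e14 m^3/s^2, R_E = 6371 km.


r = 6371.0 + 14977.788 = 21348.7880 km = 2.1348788e+07 m
v_esc = sqrt(2*mu/r) = sqrt(2*3.986e14 / 2.1348788e+07)
v_esc = 6110.7854 m/s = 6.1108 km/s

6.1108 km/s


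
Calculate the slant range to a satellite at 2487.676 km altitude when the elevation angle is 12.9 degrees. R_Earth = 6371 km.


h = 2487.676 km, el = 12.9 deg
d = -R_E*sin(el) + sqrt((R_E*sin(el))^2 + 2*R_E*h + h^2)
d = -6371.0000*sin(0.2251475) + sqrt((6371.0000*0.2232501)^2 + 2*6371.0000*2487.676 + 2487.676^2)
d = 4895.0711 km

4895.0711 km


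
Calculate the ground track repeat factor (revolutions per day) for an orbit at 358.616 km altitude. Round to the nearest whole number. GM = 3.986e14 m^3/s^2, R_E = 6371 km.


r = 6.729616e+06 m
T = 2*pi*sqrt(r^3/mu) = 5494.1011 s = 91.5684 min
revs/day = 1440 / 91.5684 = 15.7260
Rounded: 16 revolutions per day

16 revolutions per day


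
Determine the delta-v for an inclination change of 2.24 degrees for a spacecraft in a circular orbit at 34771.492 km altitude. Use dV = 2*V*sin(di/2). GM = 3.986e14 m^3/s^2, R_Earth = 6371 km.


r = 41142.4920 km = 4.1142492e+07 m
V = sqrt(mu/r) = 3112.6003 m/s
di = 2.24 deg = 0.03909538 rad
dV = 2*V*sin(di/2) = 2*3112.6003*sin(0.01954769)
dV = 121.6805 m/s = 0.1216805 km/s

0.1217 km/s


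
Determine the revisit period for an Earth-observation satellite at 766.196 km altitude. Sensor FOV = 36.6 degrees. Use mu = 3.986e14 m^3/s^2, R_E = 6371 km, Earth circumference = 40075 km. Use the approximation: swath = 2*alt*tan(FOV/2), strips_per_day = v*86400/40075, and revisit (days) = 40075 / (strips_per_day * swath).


swath = 2*766.196*tan(0.3193953) = 506.7902 km
v = sqrt(mu/r) = 7473.1695 m/s = 7.4732 km/s
strips/day = v*86400/40075 = 7.4732*86400/40075 = 16.1118
coverage/day = strips * swath = 16.1118 * 506.7902 = 8165.3209 km
revisit = 40075 / 8165.3209 = 4.9080 days

4.9080 days


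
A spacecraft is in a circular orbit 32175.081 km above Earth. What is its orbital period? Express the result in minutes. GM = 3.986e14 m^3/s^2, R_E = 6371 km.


r = 38546.0810 km = 3.8546081e+07 m
T = 2*pi*sqrt(r^3/mu) = 2*pi*sqrt(5.7271781e+22 / 3.986e14)
T = 75315.0148 s = 1255.2502 min

1255.2502 minutes


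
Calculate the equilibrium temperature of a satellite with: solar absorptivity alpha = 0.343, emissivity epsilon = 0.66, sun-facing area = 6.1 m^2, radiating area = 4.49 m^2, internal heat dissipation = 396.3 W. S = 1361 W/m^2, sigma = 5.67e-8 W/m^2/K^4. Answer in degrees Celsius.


Numerator = alpha*S*A_sun + Q_int = 0.343*1361*6.1 + 396.3 = 3243.9203 W
Denominator = eps*sigma*A_rad = 0.66*5.67e-8*4.49 = 1.6802478e-07 W/K^4
T^4 = 1.9306202e+10 K^4
T = 372.7556 K = 99.6056 C

99.6056 degrees Celsius


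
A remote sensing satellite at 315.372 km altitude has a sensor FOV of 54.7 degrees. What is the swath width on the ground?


FOV = 54.7 deg = 0.9546951 rad
swath = 2 * alt * tan(FOV/2) = 2 * 315.372 * tan(0.4773476)
swath = 2 * 315.372 * 0.5172441
swath = 326.2486 km

326.2486 km


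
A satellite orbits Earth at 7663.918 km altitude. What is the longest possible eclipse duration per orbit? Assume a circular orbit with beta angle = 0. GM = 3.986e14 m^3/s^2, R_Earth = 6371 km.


r = 14034.9180 km
T = 275.7876 min
Eclipse fraction = arcsin(R_E/r)/pi = arcsin(6371.0000/14034.9180)/pi
= arcsin(0.4539392)/pi = 0.1499817
Eclipse duration = 0.1499817 * 275.7876 = 41.3631 min

41.3631 minutes


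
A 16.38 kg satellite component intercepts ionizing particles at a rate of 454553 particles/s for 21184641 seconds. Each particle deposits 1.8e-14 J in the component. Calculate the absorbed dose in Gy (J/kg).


Total energy deposited = rate * time * E_per
  = 454553 * 21184641 * 1.8e-14 = 0.1733318 J
Dose = E_total / mass = 0.1733318 / 16.38
Dose = 0.01058191 Gy

0.0106 Gy


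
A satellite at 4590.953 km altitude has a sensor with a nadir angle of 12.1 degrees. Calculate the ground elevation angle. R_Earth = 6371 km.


r = R_E + alt = 10961.9530 km
Law of sines in the satellite / Earth-center / ground-point triangle:
  sin(nadir)/R_E = sin(90 + el)/r  =>  cos(el) = (r/R_E)*sin(nadir)
cos(el) = (10961.9530 / 6371.0000) * sin(12.1 deg) = 0.36067
el = arccos(0.36067) = 68.8586 deg
(Earth-central angle = 90 - nadir - el = 9.0414 deg)

68.8586 degrees


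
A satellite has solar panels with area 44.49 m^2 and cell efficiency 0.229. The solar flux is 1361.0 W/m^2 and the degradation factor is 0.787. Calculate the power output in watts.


P = area * eta * S * degradation
P = 44.49 * 0.229 * 1361.0 * 0.787
P = 10912.6630 W

10912.6630 W


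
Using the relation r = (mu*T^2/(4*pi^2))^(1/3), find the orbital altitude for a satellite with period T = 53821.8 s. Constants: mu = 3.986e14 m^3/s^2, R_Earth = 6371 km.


T = 53821.8 s
r = (mu*T^2/(4*pi^2))^(1/3) = (3.986e14 * 53821.8^2 / (4*pi^2))^(1/3)
r = 3.0810447e+07 m = 30810.4469 km
alt = r - R_E = 30810.4469 - 6371 = 24439.4469 km

24439.4469 km


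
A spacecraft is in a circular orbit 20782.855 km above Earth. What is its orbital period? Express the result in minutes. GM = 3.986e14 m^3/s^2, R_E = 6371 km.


r = 27153.8550 km = 2.7153855e+07 m
T = 2*pi*sqrt(r^3/mu) = 2*pi*sqrt(2.0021402e+22 / 3.986e14)
T = 44530.5914 s = 742.1765 min

742.1765 minutes


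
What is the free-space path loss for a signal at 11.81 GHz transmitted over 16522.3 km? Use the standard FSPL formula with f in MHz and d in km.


f = 11.81 GHz = 11810.0000 MHz
d = 16522.3 km
FSPL = 32.44 + 20*log10(11810.0000) + 20*log10(16522.3)
FSPL = 32.44 + 81.4450 + 84.3614
FSPL = 198.2464 dB

198.2464 dB


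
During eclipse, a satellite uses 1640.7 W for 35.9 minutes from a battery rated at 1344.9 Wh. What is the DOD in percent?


E_used = P * t / 60 = 1640.7 * 35.9 / 60 = 981.6855 Wh
DOD = E_used / E_total * 100 = 981.6855 / 1344.9 * 100
DOD = 72.9932 %

72.9932 %


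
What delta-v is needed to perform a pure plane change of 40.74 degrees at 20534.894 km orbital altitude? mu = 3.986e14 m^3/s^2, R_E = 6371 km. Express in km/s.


r = 26905.8940 km = 2.6905894e+07 m
V = sqrt(mu/r) = 3848.9736 m/s
di = 40.74 deg = 0.7110471 rad
dV = 2*V*sin(di/2) = 2*3848.9736*sin(0.3555236)
dV = 2679.5110 m/s = 2.6795 km/s

2.6795 km/s


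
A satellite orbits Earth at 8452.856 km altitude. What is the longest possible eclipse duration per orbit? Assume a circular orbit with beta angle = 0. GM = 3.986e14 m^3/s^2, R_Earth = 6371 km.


r = 14823.8560 km
T = 299.3655 min
Eclipse fraction = arcsin(R_E/r)/pi = arcsin(6371.0000/14823.8560)/pi
= arcsin(0.4297802)/pi = 0.141409
Eclipse duration = 0.141409 * 299.3655 = 42.3330 min

42.3330 minutes


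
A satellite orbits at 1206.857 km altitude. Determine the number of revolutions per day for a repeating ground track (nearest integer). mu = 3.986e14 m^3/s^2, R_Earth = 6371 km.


r = 7.577857e+06 m
T = 2*pi*sqrt(r^3/mu) = 6564.9410 s = 109.4157 min
revs/day = 1440 / 109.4157 = 13.1608
Rounded: 13 revolutions per day

13 revolutions per day


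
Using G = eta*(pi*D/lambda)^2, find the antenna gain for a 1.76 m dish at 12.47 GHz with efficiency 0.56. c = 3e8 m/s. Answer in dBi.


lambda = c/f = 3e8 / 1.247e+10 = 0.02405774 m
G = eta*(pi*D/lambda)^2 = 0.56*(pi*1.76/0.02405774)^2
G = 29580.3634 (linear)
G = 10*log10(29580.3634) = 44.7100 dBi

44.7100 dBi


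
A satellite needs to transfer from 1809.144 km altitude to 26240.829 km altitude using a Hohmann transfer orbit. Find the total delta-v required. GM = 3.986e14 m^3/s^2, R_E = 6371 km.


r1 = 8180.1440 km = 8.180144e+06 m
r2 = 32611.8290 km = 3.2611829e+07 m
dv1 = sqrt(mu/r1)*(sqrt(2*r2/(r1+r2)) - 1) = 1846.2758 m/s
dv2 = sqrt(mu/r2)*(1 - sqrt(2*r1/(r1+r2))) = 1282.0187 m/s
total dv = |dv1| + |dv2| = 1846.2758 + 1282.0187 = 3128.2945 m/s = 3.1283 km/s

3.1283 km/s


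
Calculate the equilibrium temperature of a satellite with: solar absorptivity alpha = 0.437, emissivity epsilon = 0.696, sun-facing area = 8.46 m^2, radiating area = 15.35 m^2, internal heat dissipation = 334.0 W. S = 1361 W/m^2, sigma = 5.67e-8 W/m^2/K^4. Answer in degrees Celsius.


Numerator = alpha*S*A_sun + Q_int = 0.437*1361*8.46 + 334.0 = 5365.6442 W
Denominator = eps*sigma*A_rad = 0.696*5.67e-8*15.35 = 6.0576012e-07 W/K^4
T^4 = 8.8577046e+09 K^4
T = 306.7823 K = 33.6323 C

33.6323 degrees Celsius


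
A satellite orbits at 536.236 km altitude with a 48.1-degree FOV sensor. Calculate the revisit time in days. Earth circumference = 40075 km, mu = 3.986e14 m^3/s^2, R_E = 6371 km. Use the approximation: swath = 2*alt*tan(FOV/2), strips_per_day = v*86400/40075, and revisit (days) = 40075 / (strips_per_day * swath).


swath = 2*536.236*tan(0.4197517) = 478.6172 km
v = sqrt(mu/r) = 7596.5517 m/s = 7.5966 km/s
strips/day = v*86400/40075 = 7.5966*86400/40075 = 16.3778
coverage/day = strips * swath = 16.3778 * 478.6172 = 7838.7170 km
revisit = 40075 / 7838.7170 = 5.1124 days

5.1124 days


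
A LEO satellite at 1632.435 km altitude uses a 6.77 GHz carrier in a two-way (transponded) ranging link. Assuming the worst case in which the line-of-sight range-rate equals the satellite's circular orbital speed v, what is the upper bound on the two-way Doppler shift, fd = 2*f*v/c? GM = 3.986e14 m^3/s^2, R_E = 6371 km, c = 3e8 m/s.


r = 8.003435e+06 m
v = sqrt(mu/r) = 7057.1677 m/s (worst-case radial velocity)
f = 6.77 GHz = 6.77e+09 Hz
fd = 2*f*v/c = 2*6.77e+09*7057.1677/3.0e+08
fd = 318513.5010 Hz

318513.5010 Hz


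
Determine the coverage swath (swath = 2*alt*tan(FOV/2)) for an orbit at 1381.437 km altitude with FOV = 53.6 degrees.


FOV = 53.6 deg = 0.9354965 rad
swath = 2 * alt * tan(FOV/2) = 2 * 1381.437 * tan(0.4677482)
swath = 2 * 1381.437 * 0.5051363
swath = 1395.6281 km

1395.6281 km


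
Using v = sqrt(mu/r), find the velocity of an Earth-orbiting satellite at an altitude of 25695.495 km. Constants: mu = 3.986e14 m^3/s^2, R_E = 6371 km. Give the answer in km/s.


r = R_E + alt = 6371.0 + 25695.495 = 32066.4950 km = 3.2066495e+07 m
v = sqrt(mu/r) = sqrt(3.986e14 / 3.2066495e+07) = 3525.6801 m/s = 3.5257 km/s

3.5257 km/s
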